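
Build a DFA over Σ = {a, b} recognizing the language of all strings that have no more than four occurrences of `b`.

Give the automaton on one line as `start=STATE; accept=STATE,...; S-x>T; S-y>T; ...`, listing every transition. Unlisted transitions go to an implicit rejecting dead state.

start=s0; accept=s0,s1,s2,s3,s4; s0-a>s0; s0-b>s1; s1-a>s1; s1-b>s2; s2-a>s2; s2-b>s3; s3-a>s3; s3-b>s4; s4-a>s4; s4-b>s5; s5-a>s5; s5-b>s5

Only the number of `b`s matters, and only up to 5. Make a chain s0 → s1 → s2 → s3 → s4 → s5 advanced by each `b` (with s5 absorbing); every other symbol self-loops. The accepting set is {s0, s1, s2, s3, s4}.
        a   b  
>* s0   s0  s1 
 * s1   s1  s2 
 * s2   s2  s3 
 * s3   s3  s4 
 * s4   s4  s5 
   s5   s5  s5 
(> = start, * = accepting)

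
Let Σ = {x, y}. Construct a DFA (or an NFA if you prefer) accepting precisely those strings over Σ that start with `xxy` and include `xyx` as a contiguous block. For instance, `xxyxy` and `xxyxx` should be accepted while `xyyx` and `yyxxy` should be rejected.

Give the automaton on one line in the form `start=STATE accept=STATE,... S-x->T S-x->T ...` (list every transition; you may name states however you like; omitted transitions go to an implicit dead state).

start=S0 accept=S8 S0-x->S1 S0-y->S2 S1-x->S3 S1-y->S4 S2-x->S5 S2-y->S2 S3-x->S5 S3-y->S6 S4-x->S7 S4-y->S2 S5-x->S5 S5-y->S4 S6-x->S8 S6-y->S9 S7-x->S7 S7-y->S7 S8-x->S8 S8-y->S8 S9-x->S10 S9-y->S9 S10-x->S10 S10-y->S6

Build one automaton per condition and run them in lockstep. One (5 states) tracks whether the input so far still matches the prefix `xxy`; the other (4 states) tracks whether and how much of `xyx` has been seen. Each combined state is a pair, one component from each; accept when both components accept.
          x    y  
>  S0     S1   S2 
   S1     S3   S4 
   S2     S5   S2 
   S3     S5   S6 
   S4     S7   S2 
   S5     S5   S4 
   S6     S8   S9 
   S7     S7   S7 
 * S8     S8   S8 
   S9    S10   S9 
   S10   S10   S6 
(> = start, * = accepting)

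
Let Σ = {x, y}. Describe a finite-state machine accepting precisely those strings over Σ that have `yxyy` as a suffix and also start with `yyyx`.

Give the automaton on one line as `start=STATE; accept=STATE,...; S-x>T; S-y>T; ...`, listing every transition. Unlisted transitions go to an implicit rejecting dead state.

Run two small machines in parallel and take their product. The first has 5 states tracking how much of the suffix `yxyy` has currently been matched; the second has 6 states tracking whether the input so far still matches the prefix `yyyx`. A product state is a pair (one from each), accepting exactly when both do.
A 14-state machine:
          x    y  
>  S0     S1   S2 
   S1     S1   S3 
   S2     S4   S5 
   S3     S4   S3 
   S4     S1   S6 
   S5     S4   S7 
   S6     S4   S8 
   S7     S9   S3 
   S8     S4   S3 
   S9    S10  S11 
   S10   S10  S12 
   S11    S9  S13 
   S12    S9  S12 
 * S13    S9  S12 
(> = start, * = accepting)

start=S0; accept=S13; S0-x>S1; S0-y>S2; S1-x>S1; S1-y>S3; S2-x>S4; S2-y>S5; S3-x>S4; S3-y>S3; S4-x>S1; S4-y>S6; S5-x>S4; S5-y>S7; S6-x>S4; S6-y>S8; S7-x>S9; S7-y>S3; S8-x>S4; S8-y>S3; S9-x>S10; S9-y>S11; S10-x>S10; S10-y>S12; S11-x>S9; S11-y>S13; S12-x>S9; S12-y>S12; S13-x>S9; S13-y>S12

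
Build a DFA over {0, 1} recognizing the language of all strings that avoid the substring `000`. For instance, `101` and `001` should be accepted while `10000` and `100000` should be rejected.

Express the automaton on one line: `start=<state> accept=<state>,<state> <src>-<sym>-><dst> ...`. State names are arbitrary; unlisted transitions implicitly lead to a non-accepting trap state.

Track partial matches of the forbidden pattern `000`. State S3 is a dead state reached once `000` has occurred; every other state accepts. S0 means no part of `000` is currently matched.
4 states suffice.
        0   1  
>* S0   S1  S0 
 * S1   S2  S0 
 * S2   S3  S0 
   S3   S3  S3 
(> = start, * = accepting)

start=S0 accept=S0,S1,S2 S0-0->S1 S0-1->S0 S1-0->S2 S1-1->S0 S2-0->S3 S2-1->S0 S3-0->S3 S3-1->S3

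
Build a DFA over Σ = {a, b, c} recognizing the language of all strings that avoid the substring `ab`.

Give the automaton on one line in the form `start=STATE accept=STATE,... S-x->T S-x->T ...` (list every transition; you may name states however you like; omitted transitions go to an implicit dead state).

start=s0 accept=s0,s1 s0-a->s1 s0-b->s0 s0-c->s0 s1-a->s1 s1-b->s2 s1-c->s0 s2-a->s2 s2-b->s2 s2-c->s2

Track partial matches of the forbidden pattern `ab`. State s2 is a dead state reached once `ab` has occurred; every other state accepts. s0 means no part of `ab` is currently matched.
        a   b   c  
>* s0   s1  s0  s0 
 * s1   s1  s2  s0 
   s2   s2  s2  s2 
(> = start, * = accepting)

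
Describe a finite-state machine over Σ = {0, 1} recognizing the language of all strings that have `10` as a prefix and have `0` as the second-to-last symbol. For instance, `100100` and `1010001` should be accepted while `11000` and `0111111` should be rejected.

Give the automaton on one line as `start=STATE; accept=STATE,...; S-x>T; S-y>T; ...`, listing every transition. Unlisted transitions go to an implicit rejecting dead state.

Run two small machines in parallel and take their product. The first has 4 states tracking whether the input so far still matches the prefix `10`; the second has 7 states tracking the last 2 symbols read. A product state is a pair (one from each), accepting exactly when both do. Equivalent product states are then merged.
With 7 states:
        0   1  
>  q0   q1  q2 
   q1   q1  q1 
   q2   q3  q1 
   q3   q4  q5 
 * q4   q4  q5 
 * q5   q3  q6 
   q6   q3  q6 
(> = start, * = accepting)

start=q0; accept=q4,q5; q0-0>q1; q0-1>q2; q1-0>q1; q1-1>q1; q2-0>q3; q2-1>q1; q3-0>q4; q3-1>q5; q4-0>q4; q4-1>q5; q5-0>q3; q5-1>q6; q6-0>q3; q6-1>q6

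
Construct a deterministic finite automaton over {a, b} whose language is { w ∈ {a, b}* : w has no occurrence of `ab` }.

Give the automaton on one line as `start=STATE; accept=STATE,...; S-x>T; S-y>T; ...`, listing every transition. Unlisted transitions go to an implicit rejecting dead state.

This is the complement of 'contains `ab`'. Use the same substring-matching states — S0 through S2 holding how much of `ab` has just been matched — but flip the accepting set: everything except the trap S2 accepts.
        a   b  
>* S0   S1  S0 
 * S1   S1  S2 
   S2   S2  S2 
(> = start, * = accepting)

start=S0; accept=S0,S1; S0-a>S1; S0-b>S0; S1-a>S1; S1-b>S2; S2-a>S2; S2-b>S2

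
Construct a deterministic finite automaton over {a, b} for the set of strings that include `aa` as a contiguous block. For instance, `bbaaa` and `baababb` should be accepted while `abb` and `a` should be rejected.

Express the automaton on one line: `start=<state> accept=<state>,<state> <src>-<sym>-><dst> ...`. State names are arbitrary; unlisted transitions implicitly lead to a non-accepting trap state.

States S0..S1 record the length of the longest prefix of `aa` that matches the current input suffix. Reaching S2 means `aa` has been seen, and we stay there forever. Accept from S2.
With 3 states:
        a   b  
>  S0   S1  S0 
   S1   S2  S0 
 * S2   S2  S2 
(> = start, * = accepting)

start=S0 accept=S2 S0-a->S1 S0-b->S0 S1-a->S2 S1-b->S0 S2-a->S2 S2-b->S2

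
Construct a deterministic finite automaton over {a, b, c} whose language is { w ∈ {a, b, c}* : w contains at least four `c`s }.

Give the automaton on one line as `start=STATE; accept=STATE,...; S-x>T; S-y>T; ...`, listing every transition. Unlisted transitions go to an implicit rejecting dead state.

Count `c`s, saturating at 5: states q0 through q4 mean 0 through 4 `c`s seen; q5 means more than 4. Each `c` increments (capped at q5); other symbols loop. Accept from {q4, q5}.
With 6 states:
        a   b   c  
>  q0   q0  q0  q1 
   q1   q1  q1  q2 
   q2   q2  q2  q3 
   q3   q3  q3  q4 
 * q4   q4  q4  q5 
 * q5   q5  q5  q5 
(> = start, * = accepting)

start=q0; accept=q4,q5; q0-a>q0; q0-b>q0; q0-c>q1; q1-a>q1; q1-b>q1; q1-c>q2; q2-a>q2; q2-b>q2; q2-c>q3; q3-a>q3; q3-b>q3; q3-c>q4; q4-a>q4; q4-b>q4; q4-c>q5; q5-a>q5; q5-b>q5; q5-c>q5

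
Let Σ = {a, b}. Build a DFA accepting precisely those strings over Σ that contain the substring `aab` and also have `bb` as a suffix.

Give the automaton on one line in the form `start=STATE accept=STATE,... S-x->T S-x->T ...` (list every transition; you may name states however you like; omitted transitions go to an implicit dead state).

Run two small machines in parallel and take their product. One (4 states) tracks whether and how much of `aab` has been seen; the other (3 states) tracks how much of the suffix `bb` has currently been matched. Each combined state is a pair, one component from each; accept when both components accept.
8 states suffice.
        a   b  
>  s0   s1  s2 
   s1   s3  s2 
   s2   s1  s4 
   s3   s3  s5 
   s4   s1  s4 
   s5   s6  s7 
   s6   s6  s5 
 * s7   s6  s7 
(> = start, * = accepting)

start=s0 accept=s7 s0-a->s1 s0-b->s2 s1-a->s3 s1-b->s2 s2-a->s1 s2-b->s4 s3-a->s3 s3-b->s5 s4-a->s1 s4-b->s4 s5-a->s6 s5-b->s7 s6-a->s6 s6-b->s5 s7-a->s6 s7-b->s7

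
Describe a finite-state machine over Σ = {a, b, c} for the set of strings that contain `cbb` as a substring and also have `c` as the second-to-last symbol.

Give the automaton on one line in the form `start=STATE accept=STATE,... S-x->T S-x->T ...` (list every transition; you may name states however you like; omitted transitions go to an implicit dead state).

Run two small machines in parallel and take their product. One (4 states) tracks whether and how much of `cbb` has been seen; the other (13 states) tracks the last 2 symbols read. Each combined state is a pair, one component from each; accept when both components accept. Equivalent product states are then merged.
7 states suffice.
        a   b   c  
>  q0   q0  q0  q1 
   q1   q0  q2  q1 
   q2   q0  q3  q1 
   q3   q3  q3  q4 
   q4   q5  q5  q6 
 * q5   q3  q3  q4 
 * q6   q5  q5  q6 
(> = start, * = accepting)

start=q0 accept=q5,q6 q0-a->q0 q0-b->q0 q0-c->q1 q1-a->q0 q1-b->q2 q1-c->q1 q2-a->q0 q2-b->q3 q2-c->q1 q3-a->q3 q3-b->q3 q3-c->q4 q4-a->q5 q4-b->q5 q4-c->q6 q5-a->q3 q5-b->q3 q5-c->q4 q6-a->q5 q6-b->q5 q6-c->q6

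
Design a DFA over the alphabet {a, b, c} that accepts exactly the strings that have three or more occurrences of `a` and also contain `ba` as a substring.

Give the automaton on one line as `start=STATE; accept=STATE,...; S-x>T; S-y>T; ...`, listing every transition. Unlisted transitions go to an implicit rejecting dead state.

Run two small machines in parallel and take their product. One (5 states) tracks the count of `a`s, saturating at 4; the other (3 states) tracks whether and how much of `ba` has been seen. Each combined state is a pair, one component from each; accept when both components accept.
14 states suffice.
          a    b    c  
>  q0     q1   q2   q0 
   q1     q3   q4   q1 
   q2     q5   q2   q0 
   q3     q6   q7   q3 
   q4     q8   q4   q1 
   q5     q8   q5   q5 
   q6     q9  q10   q6 
   q7    q11   q7   q3 
   q8    q11   q8   q8 
   q9     q9  q12   q9 
   q10   q13  q10   q6 
 * q11   q13  q11  q11 
   q12   q13  q12   q9 
 * q13   q13  q13  q13 
(> = start, * = accepting)

start=q0; accept=q11,q13; q0-a>q1; q0-b>q2; q0-c>q0; q1-a>q3; q1-b>q4; q1-c>q1; q2-a>q5; q2-b>q2; q2-c>q0; q3-a>q6; q3-b>q7; q3-c>q3; q4-a>q8; q4-b>q4; q4-c>q1; q5-a>q8; q5-b>q5; q5-c>q5; q6-a>q9; q6-b>q10; q6-c>q6; q7-a>q11; q7-b>q7; q7-c>q3; q8-a>q11; q8-b>q8; q8-c>q8; q9-a>q9; q9-b>q12; q9-c>q9; q10-a>q13; q10-b>q10; q10-c>q6; q11-a>q13; q11-b>q11; q11-c>q11; q12-a>q13; q12-b>q12; q12-c>q9; q13-a>q13; q13-b>q13; q13-c>q13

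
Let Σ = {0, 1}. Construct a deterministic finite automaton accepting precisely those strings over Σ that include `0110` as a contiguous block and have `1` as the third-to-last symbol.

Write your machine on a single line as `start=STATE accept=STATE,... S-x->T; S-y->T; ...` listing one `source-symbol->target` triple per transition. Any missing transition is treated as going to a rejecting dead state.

Build one automaton per condition and run them in lockstep. One (5 states) tracks whether and how much of `0110` has been seen; the other (15 states) tracks the last 3 symbols read. Each combined state is a pair, one component from each; accept when both components accept.
A 23-state machine:
          0    1  
>  q0     q1   q2 
   q1     q3   q4 
   q2     q5   q6 
   q3     q7   q8 
   q4     q9  q10 
   q5    q11  q12 
   q6    q13  q14 
   q7     q7   q8 
   q8     q9  q10 
   q9    q11  q12 
   q10   q15  q14 
   q11    q7   q8 
   q12    q9  q10 
   q13   q11  q12 
   q14   q13  q14 
 * q15   q16  q17 
 * q16   q18  q19 
 * q17   q20  q21 
   q18   q18  q19 
   q19   q20  q21 
   q20   q16  q17 
   q21   q15  q22 
 * q22   q15  q22 
(> = start, * = accepting)

start=q0; accept=q15,q16,q17,q22; q0-0->q1; q0-1->q2; q1-0->q3; q1-1->q4; q2-0->q5; q2-1->q6; q3-0->q7; q3-1->q8; q4-0->q9; q4-1->q10; q5-0->q11; q5-1->q12; q6-0->q13; q6-1->q14; q7-0->q7; q7-1->q8; q8-0->q9; q8-1->q10; q9-0->q11; q9-1->q12; q10-0->q15; q10-1->q14; q11-0->q7; q11-1->q8; q12-0->q9; q12-1->q10; q13-0->q11; q13-1->q12; q14-0->q13; q14-1->q14; q15-0->q16; q15-1->q17; q16-0->q18; q16-1->q19; q17-0->q20; q17-1->q21; q18-0->q18; q18-1->q19; q19-0->q20; q19-1->q21; q20-0->q16; q20-1->q17; q21-0->q15; q21-1->q22; q22-0->q15; q22-1->q22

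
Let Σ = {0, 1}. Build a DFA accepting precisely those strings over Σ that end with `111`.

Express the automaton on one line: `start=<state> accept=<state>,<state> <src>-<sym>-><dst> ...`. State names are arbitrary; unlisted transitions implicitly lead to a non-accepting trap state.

start=s0 accept=s3 s0-0->s0 s0-1->s1 s1-0->s0 s1-1->s2 s2-0->s0 s2-1->s3 s3-0->s0 s3-1->s3

Remember how much of `111` the current input suffix matches. State s0 means no match yet; s1 means the last symbol is `1`; s2 means the last 2 symbols are `11`; s3 means the last 3 symbols are `111`. Only s3 accepts. On a mismatch, fall back to the longest proper suffix that is still a prefix of `111`.
A 4-state machine:
        0   1  
>  s0   s0  s1 
   s1   s0  s2 
   s2   s0  s3 
 * s3   s0  s3 
(> = start, * = accepting)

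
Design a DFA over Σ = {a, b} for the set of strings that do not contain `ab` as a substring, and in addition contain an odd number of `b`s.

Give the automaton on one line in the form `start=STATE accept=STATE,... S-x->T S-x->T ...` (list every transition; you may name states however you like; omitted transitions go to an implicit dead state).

start=S0 accept=S2,S3 S0-a->S1 S0-b->S2 S1-a->S1 S1-b->S1 S2-a->S3 S2-b->S0 S3-a->S3 S3-b->S1

Run two small machines in parallel and take their product. The first has 3 states tracking partial matches of the forbidden pattern `ab`; the second has 2 states tracking the count of `b`s modulo 2. A product state is a pair (one from each), accepting exactly when both do. Minimizing collapses redundant product states.
A 4-state machine:
        a   b  
>  S0   S1  S2 
   S1   S1  S1 
 * S2   S3  S0 
 * S3   S3  S1 
(> = start, * = accepting)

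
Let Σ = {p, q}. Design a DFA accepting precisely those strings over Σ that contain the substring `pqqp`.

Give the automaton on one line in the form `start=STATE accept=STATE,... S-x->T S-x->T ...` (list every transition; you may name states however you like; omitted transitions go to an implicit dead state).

Track how much of `pqqp` has been matched so far: state A is no progress, E is the absorbing accept state reached once `pqqp` has occurred. Intermediate states record partial matches; on a mismatch, fall back to the longest reusable overlap.
A 5-state machine:
       p  q 
>  A   B  A 
   B   B  C 
   C   B  D 
   D   E  A 
 * E   E  E 
(> = start, * = accepting)

start=A accept=E A-p->B A-q->A B-p->B B-q->C C-p->B C-q->D D-p->E D-q->A E-p->E E-q->E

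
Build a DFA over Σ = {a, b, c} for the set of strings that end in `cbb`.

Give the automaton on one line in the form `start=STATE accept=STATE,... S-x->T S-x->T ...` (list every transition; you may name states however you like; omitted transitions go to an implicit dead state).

start=S0 accept=S3 S0-a->S0 S0-b->S0 S0-c->S1 S1-a->S0 S1-b->S2 S1-c->S1 S2-a->S0 S2-b->S3 S2-c->S1 S3-a->S0 S3-b->S0 S3-c->S1

Remember how much of `cbb` the current input suffix matches. State S0 means no match yet; S1 means the last symbol is `c`; S2 means the last 2 symbols are `cb`; S3 means the last 3 symbols are `cbb`. Only S3 accepts. On a mismatch, fall back to the longest proper suffix that is still a prefix of `cbb`.
        a   b   c  
>  S0   S0  S0  S1 
   S1   S0  S2  S1 
   S2   S0  S3  S1 
 * S3   S0  S0  S1 
(> = start, * = accepting)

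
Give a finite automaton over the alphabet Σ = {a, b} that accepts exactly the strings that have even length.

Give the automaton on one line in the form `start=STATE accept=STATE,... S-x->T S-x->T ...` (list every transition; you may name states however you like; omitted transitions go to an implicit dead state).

start=q0 accept=q0 q0-a->q1 q0-b->q1 q1-a->q0 q1-b->q0

Count input length modulo 2: every symbol advances one step around the cycle q0 → q1 → q0. Accept at q0.
2 states suffice.
        a   b  
>* q0   q1  q1 
   q1   q0  q0 
(> = start, * = accepting)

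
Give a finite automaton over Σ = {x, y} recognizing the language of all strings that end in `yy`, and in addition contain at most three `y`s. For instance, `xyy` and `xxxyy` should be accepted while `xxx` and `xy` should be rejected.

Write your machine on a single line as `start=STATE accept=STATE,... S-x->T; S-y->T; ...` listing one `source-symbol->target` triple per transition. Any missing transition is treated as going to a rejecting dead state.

Build one automaton per condition and run them in lockstep. The first has 3 states tracking how much of the suffix `yy` has currently been matched; the second has 5 states tracking the count of `y`s, saturating at 4. A product state is a pair (one from each), accepting exactly when both do. Minimizing collapses redundant product states.
A 7-state machine:
        x   y  
>  q0   q0  q1 
   q1   q2  q3 
   q2   q2  q4 
 * q3   q5  q6 
   q4   q5  q6 
   q5   q5  q5 
 * q6   q5  q5 
(> = start, * = accepting)

start=q0; accept=q3,q6; q0-x->q0; q0-y->q1; q1-x->q2; q1-y->q3; q2-x->q2; q2-y->q4; q3-x->q5; q3-y->q6; q4-x->q5; q4-y->q6; q5-x->q5; q5-y->q5; q6-x->q5; q6-y->q5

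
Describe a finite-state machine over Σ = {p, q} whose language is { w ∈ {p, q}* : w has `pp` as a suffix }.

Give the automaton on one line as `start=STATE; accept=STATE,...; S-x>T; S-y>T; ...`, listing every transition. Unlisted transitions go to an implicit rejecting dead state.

Remember how much of `pp` the current input suffix matches. State s0 means no match yet; s1 means the last symbol is `p`; s2 means the last 2 symbols are `pp`. Only s2 accepts. On a mismatch, fall back to the longest proper suffix that is still a prefix of `pp`.
With 3 states:
        p   q  
>  s0   s1  s0 
   s1   s2  s0 
 * s2   s2  s0 
(> = start, * = accepting)

start=s0; accept=s2; s0-p>s1; s0-q>s0; s1-p>s2; s1-q>s0; s2-p>s2; s2-q>s0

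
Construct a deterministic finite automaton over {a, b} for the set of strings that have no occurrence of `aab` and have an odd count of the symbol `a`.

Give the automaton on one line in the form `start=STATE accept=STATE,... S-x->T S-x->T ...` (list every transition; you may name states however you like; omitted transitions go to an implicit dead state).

Run two small machines in parallel and take their product. The first has 4 states tracking partial matches of the forbidden pattern `aab`; the second has 2 states tracking the count of `a`s modulo 2. A product state is a pair (one from each), accepting exactly when both do. Minimizing collapses redundant product states.
        a   b  
>  s0   s1  s0 
 * s1   s2  s3 
   s2   s4  s5 
 * s3   s6  s3 
 * s4   s2  s5 
   s5   s5  s5 
   s6   s4  s0 
(> = start, * = accepting)

start=s0 accept=s1,s3,s4 s0-a->s1 s0-b->s0 s1-a->s2 s1-b->s3 s2-a->s4 s2-b->s5 s3-a->s6 s3-b->s3 s4-a->s2 s4-b->s5 s5-a->s5 s5-b->s5 s6-a->s4 s6-b->s0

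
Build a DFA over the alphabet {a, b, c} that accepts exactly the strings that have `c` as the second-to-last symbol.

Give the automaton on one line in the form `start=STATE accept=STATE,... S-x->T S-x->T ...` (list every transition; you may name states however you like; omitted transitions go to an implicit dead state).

start=s0 accept=s10,s11,s12 s0-a->s1 s0-b->s2 s0-c->s3 s1-a->s4 s1-b->s5 s1-c->s6 s2-a->s7 s2-b->s8 s2-c->s9 s3-a->s10 s3-b->s11 s3-c->s12 s4-a->s4 s4-b->s5 s4-c->s6 s5-a->s7 s5-b->s8 s5-c->s9 s6-a->s10 s6-b->s11 s6-c->s12 s7-a->s4 s7-b->s5 s7-c->s6 s8-a->s7 s8-b->s8 s8-c->s9 s9-a->s10 s9-b->s11 s9-c->s12 s10-a->s4 s10-b->s5 s10-c->s6 s11-a->s7 s11-b->s8 s11-c->s9 s12-a->s10 s12-b->s11 s12-c->s12

A DFA must remember the last 2 symbols (since which symbol is second-to-last isn't known until the input ends). Use one state per possible window of the last ≤2 symbols; accept from those whose window starts with `c`.
With 13 states:
          a    b    c  
>  s0     s1   s2   s3 
   s1     s4   s5   s6 
   s2     s7   s8   s9 
   s3    s10  s11  s12 
   s4     s4   s5   s6 
   s5     s7   s8   s9 
   s6    s10  s11  s12 
   s7     s4   s5   s6 
   s8     s7   s8   s9 
   s9    s10  s11  s12 
 * s10    s4   s5   s6 
 * s11    s7   s8   s9 
 * s12   s10  s11  s12 
(> = start, * = accepting)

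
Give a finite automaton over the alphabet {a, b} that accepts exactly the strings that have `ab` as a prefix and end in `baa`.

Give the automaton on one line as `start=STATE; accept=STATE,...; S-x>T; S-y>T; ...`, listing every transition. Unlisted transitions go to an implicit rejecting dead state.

start=q0; accept=q8; q0-a>q1; q0-b>q2; q1-a>q3; q1-b>q4; q2-a>q5; q2-b>q2; q3-a>q3; q3-b>q2; q4-a>q6; q4-b>q4; q5-a>q7; q5-b>q2; q6-a>q8; q6-b>q4; q7-a>q3; q7-b>q2; q8-a>q9; q8-b>q4; q9-a>q9; q9-b>q4

Build one automaton per condition and run them in lockstep. The first has 4 states tracking whether the input so far still matches the prefix `ab`; the second has 4 states tracking how much of the suffix `baa` has currently been matched. A product state is a pair (one from each), accepting exactly when both do.
A 10-state machine:
        a   b  
>  q0   q1  q2 
   q1   q3  q4 
   q2   q5  q2 
   q3   q3  q2 
   q4   q6  q4 
   q5   q7  q2 
   q6   q8  q4 
   q7   q3  q2 
 * q8   q9  q4 
   q9   q9  q4 
(> = start, * = accepting)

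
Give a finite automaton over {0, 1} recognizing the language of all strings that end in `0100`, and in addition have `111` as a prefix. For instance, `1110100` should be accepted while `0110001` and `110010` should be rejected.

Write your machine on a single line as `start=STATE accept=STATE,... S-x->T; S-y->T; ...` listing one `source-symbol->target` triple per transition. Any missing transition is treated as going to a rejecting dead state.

Run two small machines in parallel and take their product. One (5 states) tracks how much of the suffix `0100` has currently been matched; the other (5 states) tracks whether the input so far still matches the prefix `111`. Each combined state is a pair, one component from each; accept when both components accept. After merging equivalent states the machine shrinks.
9 states suffice.
        0   1  
>  s0   s1  s2 
   s1   s1  s1 
   s2   s1  s3 
   s3   s1  s4 
   s4   s5  s4 
   s5   s5  s6 
   s6   s7  s4 
   s7   s8  s6 
 * s8   s5  s6 
(> = start, * = accepting)

start=s0; accept=s8; s0-0->s1; s0-1->s2; s1-0->s1; s1-1->s1; s2-0->s1; s2-1->s3; s3-0->s1; s3-1->s4; s4-0->s5; s4-1->s4; s5-0->s5; s5-1->s6; s6-0->s7; s6-1->s4; s7-0->s8; s7-1->s6; s8-0->s5; s8-1->s6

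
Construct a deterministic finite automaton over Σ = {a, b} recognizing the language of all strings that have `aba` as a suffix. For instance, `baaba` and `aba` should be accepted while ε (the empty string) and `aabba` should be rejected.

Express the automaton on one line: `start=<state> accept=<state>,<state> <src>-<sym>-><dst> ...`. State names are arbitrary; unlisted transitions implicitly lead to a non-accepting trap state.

Let each state record the length of the longest suffix of the input read so far that is also a prefix of `aba`. q1 means the last symbol is `a`; q2 means the last 2 symbols are `ab`; q3 means the last 3 symbols are `aba`. Accept only at q3, where the string currently ends in `aba`.
With 4 states:
        a   b  
>  q0   q1  q0 
   q1   q1  q2 
   q2   q3  q0 
 * q3   q1  q2 
(> = start, * = accepting)

start=q0 accept=q3 q0-a->q1 q0-b->q0 q1-a->q1 q1-b->q2 q2-a->q3 q2-b->q0 q3-a->q1 q3-b->q2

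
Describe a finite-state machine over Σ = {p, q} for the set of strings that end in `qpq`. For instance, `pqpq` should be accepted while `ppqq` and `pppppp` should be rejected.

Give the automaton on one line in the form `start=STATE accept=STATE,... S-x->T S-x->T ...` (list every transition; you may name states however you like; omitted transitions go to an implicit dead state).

Let each state record the length of the longest suffix of the input read so far that is also a prefix of `qpq`. s1 means the last symbol is `q`; s2 means the last 2 symbols are `qp`; s3 means the last 3 symbols are `qpq`. Accept only at s3, where the string currently ends in `qpq`.
4 states suffice.
        p   q  
>  s0   s0  s1 
   s1   s2  s1 
   s2   s0  s3 
 * s3   s2  s1 
(> = start, * = accepting)

start=s0 accept=s3 s0-p->s0 s0-q->s1 s1-p->s2 s1-q->s1 s2-p->s0 s2-q->s3 s3-p->s2 s3-q->s1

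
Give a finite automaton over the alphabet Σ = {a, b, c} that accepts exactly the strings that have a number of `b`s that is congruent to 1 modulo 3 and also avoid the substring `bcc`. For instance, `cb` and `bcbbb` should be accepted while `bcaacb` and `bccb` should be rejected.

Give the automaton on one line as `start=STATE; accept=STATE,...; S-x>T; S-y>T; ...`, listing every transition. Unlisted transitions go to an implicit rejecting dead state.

start=q0; accept=q1,q2,q4; q0-a>q0; q0-b>q1; q0-c>q0; q1-a>q2; q1-b>q3; q1-c>q4; q2-a>q2; q2-b>q3; q2-c>q2; q3-a>q5; q3-b>q6; q3-c>q7; q4-a>q2; q4-b>q3; q4-c>q8; q5-a>q5; q5-b>q6; q5-c>q5; q6-a>q0; q6-b>q1; q6-c>q9; q7-a>q5; q7-b>q6; q7-c>q8; q8-a>q8; q8-b>q8; q8-c>q8; q9-a>q0; q9-b>q1; q9-c>q8

Handle the two conditions separately and then intersect. The first has 3 states tracking the count of `b`s modulo 3; the second has 4 states tracking partial matches of the forbidden pattern `bcc`. A product state is a pair (one from each), accepting exactly when both do. After merging equivalent states the machine shrinks.
With 10 states:
        a   b   c  
>  q0   q0  q1  q0 
 * q1   q2  q3  q4 
 * q2   q2  q3  q2 
   q3   q5  q6  q7 
 * q4   q2  q3  q8 
   q5   q5  q6  q5 
   q6   q0  q1  q9 
   q7   q5  q6  q8 
   q8   q8  q8  q8 
   q9   q0  q1  q8 
(> = start, * = accepting)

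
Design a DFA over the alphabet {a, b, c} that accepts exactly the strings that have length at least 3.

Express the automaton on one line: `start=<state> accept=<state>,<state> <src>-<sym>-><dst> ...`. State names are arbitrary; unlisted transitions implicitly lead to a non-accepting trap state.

start=S0 accept=S3,S4 S0-a->S1 S0-b->S1 S0-c->S1 S1-a->S2 S1-b->S2 S1-c->S2 S2-a->S3 S2-b->S3 S2-c->S3 S3-a->S4 S3-b->S4 S3-c->S4 S4-a->S4 S4-b->S4 S4-c->S4

We only need to distinguish lengths 0, 1, …, 3, and '>3'. Chain S0 → S1 → S2 → S3 → S4 on every symbol, with S4 looping. Accepting states: {S3, S4}.
        a   b   c  
>  S0   S1  S1  S1 
   S1   S2  S2  S2 
   S2   S3  S3  S3 
 * S3   S4  S4  S4 
 * S4   S4  S4  S4 
(> = start, * = accepting)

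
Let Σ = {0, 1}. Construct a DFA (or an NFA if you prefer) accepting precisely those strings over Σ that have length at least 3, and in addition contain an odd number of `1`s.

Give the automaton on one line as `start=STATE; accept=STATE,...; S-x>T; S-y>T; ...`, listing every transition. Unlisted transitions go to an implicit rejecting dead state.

start=q0; accept=q5; q0-0>q1; q0-1>q2; q1-0>q3; q1-1>q4; q2-0>q4; q2-1>q3; q3-0>q3; q3-1>q5; q4-0>q5; q4-1>q3; q5-0>q5; q5-1>q3

Build one automaton per condition and run them in lockstep. The first has 5 states tracking the input length, saturating at 4; the second has 2 states tracking the count of `1`s modulo 2. A product state is a pair (one from each), accepting exactly when both do. Equivalent product states are then merged.
6 states suffice.
        0   1  
>  q0   q1  q2 
   q1   q3  q4 
   q2   q4  q3 
   q3   q3  q5 
   q4   q5  q3 
 * q5   q5  q3 
(> = start, * = accepting)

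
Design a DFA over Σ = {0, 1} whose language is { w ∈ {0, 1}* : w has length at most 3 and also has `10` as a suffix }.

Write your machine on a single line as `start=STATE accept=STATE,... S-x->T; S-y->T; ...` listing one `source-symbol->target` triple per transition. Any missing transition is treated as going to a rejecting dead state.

Build one automaton per condition and run them in lockstep. One (5 states) tracks the input length, saturating at 4; the other (3 states) tracks how much of the suffix `10` has currently been matched. Each combined state is a pair, one component from each; accept when both components accept.
A 12-state machine:
          0    1  
>  S0     S1   S2 
   S1     S3   S4 
   S2     S5   S4 
   S3     S6   S7 
   S4     S8   S7 
 * S5     S6   S7 
   S6     S9  S10 
   S7    S11  S10 
 * S8     S9  S10 
   S9     S9  S10 
   S10   S11  S10 
   S11    S9  S10 
(> = start, * = accepting)

start=S0; accept=S5,S8; S0-0->S1; S0-1->S2; S1-0->S3; S1-1->S4; S2-0->S5; S2-1->S4; S3-0->S6; S3-1->S7; S4-0->S8; S4-1->S7; S5-0->S6; S5-1->S7; S6-0->S9; S6-1->S10; S7-0->S11; S7-1->S10; S8-0->S9; S8-1->S10; S9-0->S9; S9-1->S10; S10-0->S11; S10-1->S10; S11-0->S9; S11-1->S10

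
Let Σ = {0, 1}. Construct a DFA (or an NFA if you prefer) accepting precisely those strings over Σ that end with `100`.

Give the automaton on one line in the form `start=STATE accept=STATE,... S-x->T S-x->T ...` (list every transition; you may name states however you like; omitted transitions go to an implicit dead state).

Remember how much of `100` the current input suffix matches. State q0 means no match yet; q1 means the last symbol is `1`; q2 means the last 2 symbols are `10`; q3 means the last 3 symbols are `100`. Only q3 accepts. On a mismatch, fall back to the longest proper suffix that is still a prefix of `100`.
With 4 states:
        0   1  
>  q0   q0  q1 
   q1   q2  q1 
   q2   q3  q1 
 * q3   q0  q1 
(> = start, * = accepting)

start=q0 accept=q3 q0-0->q0 q0-1->q1 q1-0->q2 q1-1->q1 q2-0->q3 q2-1->q1 q3-0->q0 q3-1->q1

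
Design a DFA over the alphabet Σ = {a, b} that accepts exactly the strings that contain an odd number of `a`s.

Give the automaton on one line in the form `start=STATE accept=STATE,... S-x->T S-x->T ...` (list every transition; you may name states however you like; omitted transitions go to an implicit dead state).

The only thing that matters is how many `a`s have appeared, reduced mod 2. Use one state per residue: q0 for 0, …, q1 for 1. Reading `a` moves to the next residue; anything else stays put. q1 is accepting.
        a   b  
>  q0   q1  q0 
 * q1   q0  q1 
(> = start, * = accepting)

start=q0 accept=q1 q0-a->q1 q0-b->q0 q1-a->q0 q1-b->q1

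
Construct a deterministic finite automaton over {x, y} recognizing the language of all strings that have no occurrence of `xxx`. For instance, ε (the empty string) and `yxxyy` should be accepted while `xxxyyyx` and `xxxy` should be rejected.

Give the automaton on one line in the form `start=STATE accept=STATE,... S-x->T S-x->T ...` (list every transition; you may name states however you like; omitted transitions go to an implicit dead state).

Track partial matches of the forbidden pattern `xxx`. State S3 is a dead state reached once `xxx` has occurred; every other state accepts. S0 means no part of `xxx` is currently matched.
        x   y  
>* S0   S1  S0 
 * S1   S2  S0 
 * S2   S3  S0 
   S3   S3  S3 
(> = start, * = accepting)

start=S0 accept=S0,S1,S2 S0-x->S1 S0-y->S0 S1-x->S2 S1-y->S0 S2-x->S3 S2-y->S0 S3-x->S3 S3-y->S3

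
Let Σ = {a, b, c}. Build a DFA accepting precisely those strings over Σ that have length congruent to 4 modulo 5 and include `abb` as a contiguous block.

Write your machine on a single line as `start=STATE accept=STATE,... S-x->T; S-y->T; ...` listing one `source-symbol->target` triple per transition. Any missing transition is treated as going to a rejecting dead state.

Build one automaton per condition and run them in lockstep. The first has 5 states tracking the input length modulo 5; the second has 4 states tracking whether and how much of `abb` has been seen. A product state is a pair (one from each), accepting exactly when both do.
20 states suffice.
          a    b    c  
>  q0     q1   q2   q2 
   q1     q3   q4   q5 
   q2     q3   q5   q5 
   q3     q6   q7   q8 
   q4     q6   q9   q8 
   q5     q6   q8   q8 
   q6    q10  q11  q12 
   q7    q10  q13  q12 
   q8    q10  q12  q12 
   q9    q13  q13  q13 
   q10   q14  q15   q0 
   q11   q14  q16   q0 
   q12   q14   q0   q0 
 * q13   q16  q16  q16 
   q14    q1  q17   q2 
   q15    q1  q18   q2 
   q16   q18  q18  q18 
   q17    q3  q19   q5 
   q18   q19  q19  q19 
   q19    q9   q9   q9 
(> = start, * = accepting)

start=q0; accept=q13; q0-a->q1; q0-b->q2; q0-c->q2; q1-a->q3; q1-b->q4; q1-c->q5; q2-a->q3; q2-b->q5; q2-c->q5; q3-a->q6; q3-b->q7; q3-c->q8; q4-a->q6; q4-b->q9; q4-c->q8; q5-a->q6; q5-b->q8; q5-c->q8; q6-a->q10; q6-b->q11; q6-c->q12; q7-a->q10; q7-b->q13; q7-c->q12; q8-a->q10; q8-b->q12; q8-c->q12; q9-a->q13; q9-b->q13; q9-c->q13; q10-a->q14; q10-b->q15; q10-c->q0; q11-a->q14; q11-b->q16; q11-c->q0; q12-a->q14; q12-b->q0; q12-c->q0; q13-a->q16; q13-b->q16; q13-c->q16; q14-a->q1; q14-b->q17; q14-c->q2; q15-a->q1; q15-b->q18; q15-c->q2; q16-a->q18; q16-b->q18; q16-c->q18; q17-a->q3; q17-b->q19; q17-c->q5; q18-a->q19; q18-b->q19; q18-c->q19; q19-a->q9; q19-b->q9; q19-c->q9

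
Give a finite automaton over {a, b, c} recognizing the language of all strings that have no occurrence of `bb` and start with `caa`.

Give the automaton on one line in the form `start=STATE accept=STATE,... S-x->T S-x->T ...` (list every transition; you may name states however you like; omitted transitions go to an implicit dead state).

start=q0 accept=q4,q5 q0-a->q1 q0-b->q1 q0-c->q2 q1-a->q1 q1-b->q1 q1-c->q1 q2-a->q3 q2-b->q1 q2-c->q1 q3-a->q4 q3-b->q1 q3-c->q1 q4-a->q4 q4-b->q5 q4-c->q4 q5-a->q4 q5-b->q1 q5-c->q4

Handle the two conditions separately and then intersect. The first has 3 states tracking partial matches of the forbidden pattern `bb`; the second has 5 states tracking whether the input so far still matches the prefix `caa`. A product state is a pair (one from each), accepting exactly when both do. Equivalent product states are then merged.
6 states suffice.
        a   b   c  
>  q0   q1  q1  q2 
   q1   q1  q1  q1 
   q2   q3  q1  q1 
   q3   q4  q1  q1 
 * q4   q4  q5  q4 
 * q5   q4  q1  q4 
(> = start, * = accepting)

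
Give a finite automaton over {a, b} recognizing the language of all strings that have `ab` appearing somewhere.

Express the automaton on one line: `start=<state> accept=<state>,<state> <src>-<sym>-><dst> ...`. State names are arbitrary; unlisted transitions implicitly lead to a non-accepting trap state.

Track how much of `ab` has been matched so far: state S0 is no progress, S2 is the absorbing accept state reached once `ab` has occurred. Intermediate states record partial matches; on a mismatch, fall back to the longest reusable overlap.
A 3-state machine:
        a   b  
>  S0   S1  S0 
   S1   S1  S2 
 * S2   S2  S2 
(> = start, * = accepting)

start=S0 accept=S2 S0-a->S1 S0-b->S0 S1-a->S1 S1-b->S2 S2-a->S2 S2-b->S2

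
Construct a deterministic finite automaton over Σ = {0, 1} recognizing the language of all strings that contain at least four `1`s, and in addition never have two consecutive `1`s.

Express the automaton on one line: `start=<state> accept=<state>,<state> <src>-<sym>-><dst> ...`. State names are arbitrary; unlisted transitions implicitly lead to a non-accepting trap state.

Build one automaton per condition and run them in lockstep. One (6 states) tracks the count of `1`s, saturating at 5; the other (3 states) tracks partial matches of the forbidden pattern `11`. Each combined state is a pair, one component from each; accept when both components accept. Minimizing collapses redundant product states.
        0   1  
>  q0   q0  q1 
   q1   q2  q3 
   q2   q2  q4 
   q3   q3  q3 
   q4   q5  q3 
   q5   q5  q6 
   q6   q7  q3 
   q7   q7  q8 
 * q8   q9  q3 
 * q9   q9  q8 
(> = start, * = accepting)

start=q0 accept=q8,q9 q0-0->q0 q0-1->q1 q1-0->q2 q1-1->q3 q2-0->q2 q2-1->q4 q3-0->q3 q3-1->q3 q4-0->q5 q4-1->q3 q5-0->q5 q5-1->q6 q6-0->q7 q6-1->q3 q7-0->q7 q7-1->q8 q8-0->q9 q8-1->q3 q9-0->q9 q9-1->q8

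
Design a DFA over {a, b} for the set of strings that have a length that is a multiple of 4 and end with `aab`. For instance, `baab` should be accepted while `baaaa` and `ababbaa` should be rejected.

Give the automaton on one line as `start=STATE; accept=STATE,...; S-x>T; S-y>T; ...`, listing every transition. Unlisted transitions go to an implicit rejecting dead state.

Handle the two conditions separately and then intersect. The first has 4 states tracking the input length modulo 4; the second has 4 states tracking how much of the suffix `aab` has currently been matched. A product state is a pair (one from each), accepting exactly when both do.
With 16 states:
          a    b  
>  S0     S1   S2 
   S1     S3   S4 
   S2     S5   S4 
   S3     S6   S7 
   S4     S8   S9 
   S5     S6   S9 
   S6    S10  S11 
   S7    S12   S0 
   S8    S10   S0 
   S9    S12   S0 
   S10   S13  S14 
 * S11    S1   S2 
   S12   S13   S2 
   S13    S3  S15 
   S14    S5   S4 
   S15    S8   S9 
(> = start, * = accepting)

start=S0; accept=S11; S0-a>S1; S0-b>S2; S1-a>S3; S1-b>S4; S2-a>S5; S2-b>S4; S3-a>S6; S3-b>S7; S4-a>S8; S4-b>S9; S5-a>S6; S5-b>S9; S6-a>S10; S6-b>S11; S7-a>S12; S7-b>S0; S8-a>S10; S8-b>S0; S9-a>S12; S9-b>S0; S10-a>S13; S10-b>S14; S11-a>S1; S11-b>S2; S12-a>S13; S12-b>S2; S13-a>S3; S13-b>S15; S14-a>S5; S14-b>S4; S15-a>S8; S15-b>S9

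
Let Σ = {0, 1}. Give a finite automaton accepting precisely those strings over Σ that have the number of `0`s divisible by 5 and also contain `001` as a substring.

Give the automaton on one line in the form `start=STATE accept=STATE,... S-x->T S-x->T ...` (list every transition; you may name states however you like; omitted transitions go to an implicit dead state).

start=s0 accept=s14 s0-0->s1 s0-1->s0 s1-0->s2 s1-1->s3 s2-0->s4 s2-1->s5 s3-0->s6 s3-1->s3 s4-0->s7 s4-1->s8 s5-0->s8 s5-1->s5 s6-0->s4 s6-1->s9 s7-0->s10 s7-1->s11 s8-0->s11 s8-1->s8 s9-0->s12 s9-1->s9 s10-0->s13 s10-1->s14 s11-0->s14 s11-1->s11 s12-0->s7 s12-1->s15 s13-0->s2 s13-1->s16 s14-0->s16 s14-1->s14 s15-0->s17 s15-1->s15 s16-0->s5 s16-1->s16 s17-0->s10 s17-1->s18 s18-0->s19 s18-1->s18 s19-0->s13 s19-1->s0

Build one automaton per condition and run them in lockstep. The first has 5 states tracking the count of `0`s modulo 5; the second has 4 states tracking whether and how much of `001` has been seen. A product state is a pair (one from each), accepting exactly when both do.
20 states suffice.
          0    1  
>  s0     s1   s0 
   s1     s2   s3 
   s2     s4   s5 
   s3     s6   s3 
   s4     s7   s8 
   s5     s8   s5 
   s6     s4   s9 
   s7    s10  s11 
   s8    s11   s8 
   s9    s12   s9 
   s10   s13  s14 
   s11   s14  s11 
   s12    s7  s15 
   s13    s2  s16 
 * s14   s16  s14 
   s15   s17  s15 
   s16    s5  s16 
   s17   s10  s18 
   s18   s19  s18 
   s19   s13   s0 
(> = start, * = accepting)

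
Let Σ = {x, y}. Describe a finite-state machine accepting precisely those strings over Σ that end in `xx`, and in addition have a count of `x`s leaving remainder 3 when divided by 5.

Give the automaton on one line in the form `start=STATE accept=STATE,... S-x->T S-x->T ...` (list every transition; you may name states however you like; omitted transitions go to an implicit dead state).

start=A accept=E A-x->B A-y->A B-x->C B-y->D C-x->E C-y->F D-x->G D-y->D E-x->H E-y->I F-x->J F-y->F G-x->E G-y->F H-x->K H-y->L I-x->M I-y->I J-x->H J-y->I K-x->N K-y->A L-x->O L-y->L M-x->K M-y->L N-x->C N-y->D O-x->N O-y->A

Build one automaton per condition and run them in lockstep. The first has 3 states tracking how much of the suffix `xx` has currently been matched; the second has 5 states tracking the count of `x`s modulo 5. A product state is a pair (one from each), accepting exactly when both do.
With 15 states:
       x  y 
>  A   B  A 
   B   C  D 
   C   E  F 
   D   G  D 
 * E   H  I 
   F   J  F 
   G   E  F 
   H   K  L 
   I   M  I 
   J   H  I 
   K   N  A 
   L   O  L 
   M   K  L 
   N   C  D 
   O   N  A 
(> = start, * = accepting)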